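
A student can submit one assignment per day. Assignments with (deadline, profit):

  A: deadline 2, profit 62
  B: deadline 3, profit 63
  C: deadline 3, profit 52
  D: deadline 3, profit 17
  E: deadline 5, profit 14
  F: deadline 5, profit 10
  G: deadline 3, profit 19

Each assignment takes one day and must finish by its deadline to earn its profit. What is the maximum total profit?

Take jobs in profit order; each goes to the latest open slot no later than its deadline.
Profit order: B=63 A=62 C=52 G=19 D=17 E=14 F=10
Assign: B→slot 3, A→slot 2, C→slot 1, G skipped, D skipped, E→slot 5, F→slot 4.
Slots: [1:C] [2:A] [3:B] [4:F] [5:E]
Profit = 52 + 62 + 63 + 10 + 14 = 201

201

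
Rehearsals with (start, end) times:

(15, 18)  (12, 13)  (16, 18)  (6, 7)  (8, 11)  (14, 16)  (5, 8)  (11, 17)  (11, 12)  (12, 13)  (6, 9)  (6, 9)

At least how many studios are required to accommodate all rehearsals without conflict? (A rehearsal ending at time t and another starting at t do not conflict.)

Count concurrent intervals with a sweep; the peak is the room count.
starts: [5, 6, 6, 6, 8, 11, 11, 12, 12, 14, 15, 16]
ends:   [7, 8, 9, 9, 11, 12, 13, 13, 16, 17, 18, 18]
s5→1 s6→2 s6→3 s6→4  — peak 4.

4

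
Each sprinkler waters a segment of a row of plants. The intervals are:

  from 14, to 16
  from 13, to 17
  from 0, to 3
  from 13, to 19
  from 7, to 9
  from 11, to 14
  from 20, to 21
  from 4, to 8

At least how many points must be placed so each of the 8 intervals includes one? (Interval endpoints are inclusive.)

Sorted: [0,3] [4,8] [7,9] [11,14] [14,16] [13,17] [13,19] [20,21]
{[0,3]} hit by 3; {[4,8],[7,9]} hit by 8; {[11,14],[14,16],[13,17],[13,19]} hit by 14; {[20,21]} hit by 21.
Points: 3, 8, 14, 21 (4 total).

4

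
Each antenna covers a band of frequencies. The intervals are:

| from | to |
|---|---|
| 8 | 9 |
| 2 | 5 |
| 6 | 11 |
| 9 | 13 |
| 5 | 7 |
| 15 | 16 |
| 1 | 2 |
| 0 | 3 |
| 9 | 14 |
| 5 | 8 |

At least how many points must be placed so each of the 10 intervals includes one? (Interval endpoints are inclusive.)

4

Sorted: [1,2] [0,3] [2,5] [5,7] [5,8] [8,9] [6,11] [9,13] [9,14] [15,16]
{[1,2],[0,3],[2,5]} hit by 2; {[5,7],[5,8]} hit by 7; {[8,9],[6,11],[9,13],[9,14]} hit by 9; {[15,16]} hit by 16.
Points: 2, 7, 9, 16 (4 total).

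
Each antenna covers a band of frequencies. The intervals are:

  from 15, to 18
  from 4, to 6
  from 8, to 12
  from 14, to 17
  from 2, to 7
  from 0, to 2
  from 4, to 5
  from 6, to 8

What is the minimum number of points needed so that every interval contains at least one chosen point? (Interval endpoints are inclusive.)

4

Process intervals by earliest right end; each time one isn't hit yet, stab at its right endpoint.
Sorted: [0,2] [4,5] [4,6] [2,7] [6,8] [8,12] [14,17] [15,18]
{[0,2]} hit by 2; {[4,5],[4,6],[2,7]} hit by 5; {[6,8],[8,12]} hit by 8; {[14,17],[15,18]} hit by 17.
Points: 2, 5, 8, 17 (4 total).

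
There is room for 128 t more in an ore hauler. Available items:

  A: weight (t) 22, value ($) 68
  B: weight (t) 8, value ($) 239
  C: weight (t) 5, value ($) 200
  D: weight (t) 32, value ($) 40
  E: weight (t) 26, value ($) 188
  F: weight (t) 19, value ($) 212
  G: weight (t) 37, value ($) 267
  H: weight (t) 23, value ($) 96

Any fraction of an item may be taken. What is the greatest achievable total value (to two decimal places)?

1232.91

Greedy by value/weight ratio, highest first.
Ratios (sorted): C 40.00, B 29.88, F 11.16, E 7.23, G 7.22, H 4.17, A 3.09, D 1.25
take C (5 @ 200); take B (8 @ 239); take F (19 @ 212); take E (26 @ 188); take G (37 @ 267); take H (23 @ 96); take 10/22 of A → 30.91. Capacity used 128/128.
Total value = 1232.91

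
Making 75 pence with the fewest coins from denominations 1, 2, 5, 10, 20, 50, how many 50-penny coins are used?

75 − 1×50→25 − 1×20→5 − 1×5→0
Count of 50: 1

1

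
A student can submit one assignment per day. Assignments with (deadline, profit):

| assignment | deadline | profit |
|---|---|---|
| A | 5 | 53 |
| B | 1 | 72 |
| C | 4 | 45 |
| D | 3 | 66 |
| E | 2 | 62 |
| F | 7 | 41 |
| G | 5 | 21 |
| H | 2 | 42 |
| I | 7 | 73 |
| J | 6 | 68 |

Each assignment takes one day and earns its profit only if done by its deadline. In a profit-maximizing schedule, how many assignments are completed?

By profit: I(d7,73), B(d1,72), J(d6,68), D(d3,66), E(d2,62), A(d5,53), C(d4,45), H(d2,42), F(d7,41), G(d5,21)
I→slot 7; B→slot 1; J→slot 6; D→slot 3; E→slot 2; A→slot 5; C→slot 4; H skipped; F skipped; G skipped.
7 of 10 scheduled.

7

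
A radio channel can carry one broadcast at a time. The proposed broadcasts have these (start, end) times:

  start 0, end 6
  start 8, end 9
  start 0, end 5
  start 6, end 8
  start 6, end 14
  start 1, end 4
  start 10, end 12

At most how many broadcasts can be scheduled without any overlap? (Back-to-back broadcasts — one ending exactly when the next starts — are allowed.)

4

Greedy by earliest finish: after sorting by end time, pick each interval compatible with the last pick.
Sorted by end: (1,4)  (0,5)  (0,6)  (6,8)  (8,9)  (10,12)  (6,14)
take (1,4); skip (0,5); take (6,8); take (8,9); take (10,12).
Selected 4 broadcasts.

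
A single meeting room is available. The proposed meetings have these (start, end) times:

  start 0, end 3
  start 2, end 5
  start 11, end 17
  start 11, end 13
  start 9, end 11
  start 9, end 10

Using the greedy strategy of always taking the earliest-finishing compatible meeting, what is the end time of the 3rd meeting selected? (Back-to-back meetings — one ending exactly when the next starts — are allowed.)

13

Sort by end time and greedily take each interval whose start is ≥ the last chosen end.
By end time: (0,3), (2,5), (9,10), (9,11), (11,13), (11,17).
Pick (0,3); next start ≥ 3 → (9,10); next start ≥ 10 → (11,13).
Selected: (0,3) (9,10) (11,13)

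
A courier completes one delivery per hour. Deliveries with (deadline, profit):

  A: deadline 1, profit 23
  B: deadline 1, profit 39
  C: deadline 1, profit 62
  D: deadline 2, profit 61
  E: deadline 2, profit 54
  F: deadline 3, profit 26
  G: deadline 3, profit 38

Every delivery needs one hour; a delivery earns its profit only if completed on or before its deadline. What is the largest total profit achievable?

161

Sort by profit descending; place each in the latest free slot ≤ its deadline.
By profit: C(d1,62), D(d2,61), E(d2,54), B(d1,39), G(d3,38), F(d3,26), A(d1,23)
C→slot 1; D→slot 2; E skipped; B skipped; G→slot 3; F skipped; A skipped.
Profit = 62 + 61 + 38 = 161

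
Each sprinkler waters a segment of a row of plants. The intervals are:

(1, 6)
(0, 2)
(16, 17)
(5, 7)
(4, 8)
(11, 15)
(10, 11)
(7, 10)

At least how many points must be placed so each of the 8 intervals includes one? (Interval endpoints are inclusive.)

Process intervals by earliest right end; each time one isn't hit yet, stab at its right endpoint.
Sorted: [0,2] [1,6] [5,7] [4,8] [7,10] [10,11] [11,15] [16,17]
{[0,2],[1,6]} hit by 2; {[5,7],[4,8],[7,10]} hit by 7; {[10,11],[11,15]} hit by 11; {[16,17]} hit by 17.
Points: 2, 7, 11, 17 (4 total).

4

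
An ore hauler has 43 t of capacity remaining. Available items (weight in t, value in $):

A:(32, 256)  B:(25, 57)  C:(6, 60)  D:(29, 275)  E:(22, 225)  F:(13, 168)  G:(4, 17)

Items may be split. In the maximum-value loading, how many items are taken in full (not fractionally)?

3

Sort by value per unit weight and fill in that order.
Ratios (sorted): F 12.92, E 10.23, C 10.00, D 9.48, A 8.00, G 4.25, B 2.28
take F (13 @ 168); take E (22 @ 225); take C (6 @ 60); take 2/29 of D → 18.97. Capacity used 43/43.
3 item(s) taken whole; one partial (take 2/29 of D).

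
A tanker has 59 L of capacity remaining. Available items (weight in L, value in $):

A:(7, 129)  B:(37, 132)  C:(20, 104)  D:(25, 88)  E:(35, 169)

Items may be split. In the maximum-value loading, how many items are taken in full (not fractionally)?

Sort by value per unit weight and fill in that order.
Order: A (129/7=18.43) > C (104/20=5.20) > E (169/35=4.83) > B (132/37=3.57) > D (88/25=3.52)
Fill: take A (7 @ 129) → take C (20 @ 104) → take 32/35 of E → 154.51; 59/59 used.
2 item(s) taken whole; one partial (take 32/35 of E).

2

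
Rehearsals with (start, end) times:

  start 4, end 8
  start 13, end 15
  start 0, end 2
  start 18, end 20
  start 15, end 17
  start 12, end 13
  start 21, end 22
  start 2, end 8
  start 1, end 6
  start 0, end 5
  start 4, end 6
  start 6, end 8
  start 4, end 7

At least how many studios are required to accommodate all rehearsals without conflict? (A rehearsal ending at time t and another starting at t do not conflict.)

Count concurrent intervals with a sweep; the peak is the room count.
starts: [0, 0, 1, 2, 4, 4, 4, 6, 12, 13, 15, 18, 21]
ends:   [2, 5, 6, 6, 7, 8, 8, 8, 13, 15, 17, 20, 22]
s0→1 s0→2 s1→3 e2→2 s2→3 s4→4 s4→5 s4→6  — peak 6.

6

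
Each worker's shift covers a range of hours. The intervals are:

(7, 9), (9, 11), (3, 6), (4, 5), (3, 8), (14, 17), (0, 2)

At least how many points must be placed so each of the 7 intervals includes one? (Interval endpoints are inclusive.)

4

Sort by right endpoint; whenever an interval is uncovered, place a point at its right end.
By right end: [0,2]  [4,5]  [3,6]  [3,8]  [7,9]  [9,11]  [14,17]
[0,2] uncovered → point at 2; [4,5] uncovered → point at 5; [7,9] uncovered → point at 9; [14,17] uncovered → point at 17.
Points: 2, 5, 9, 17 (4 total).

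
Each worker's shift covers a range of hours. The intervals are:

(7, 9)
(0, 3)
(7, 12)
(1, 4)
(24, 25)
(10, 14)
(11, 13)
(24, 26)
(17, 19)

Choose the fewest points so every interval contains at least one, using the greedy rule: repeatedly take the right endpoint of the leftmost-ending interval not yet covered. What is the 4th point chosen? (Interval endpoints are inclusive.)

19

By right end: [0,3]  [1,4]  [7,9]  [7,12]  [11,13]  [10,14]  [17,19]  [24,25]  [24,26]
[0,3] uncovered → point at 3; [7,9] uncovered → point at 9; [11,13] uncovered → point at 13; [17,19] uncovered → point at 19; [24,25] uncovered → point at 25.
Points: 3, 9, 13, 19, 25 (5 total).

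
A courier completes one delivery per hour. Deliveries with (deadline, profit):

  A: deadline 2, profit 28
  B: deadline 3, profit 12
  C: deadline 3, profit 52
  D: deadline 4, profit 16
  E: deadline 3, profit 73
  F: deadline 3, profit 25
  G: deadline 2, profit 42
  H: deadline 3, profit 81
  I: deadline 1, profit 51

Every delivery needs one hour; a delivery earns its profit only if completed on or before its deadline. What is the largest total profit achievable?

222

Sort by profit descending; place each in the latest free slot ≤ its deadline.
By profit: H(d3,81), E(d3,73), C(d3,52), I(d1,51), G(d2,42), A(d2,28), F(d3,25), D(d4,16), B(d3,12)
H→slot 3; E→slot 2; C→slot 1; I skipped; G skipped; A skipped; F skipped; D→slot 4; B skipped.
Profit = 52 + 73 + 81 + 16 = 222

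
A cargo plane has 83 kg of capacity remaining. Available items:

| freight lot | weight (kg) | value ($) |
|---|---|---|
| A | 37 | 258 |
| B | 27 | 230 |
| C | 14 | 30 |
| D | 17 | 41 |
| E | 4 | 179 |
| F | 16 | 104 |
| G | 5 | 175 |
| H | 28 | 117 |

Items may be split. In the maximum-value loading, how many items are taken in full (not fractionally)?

4

Greedy by value/weight ratio, highest first.
Order: E (179/4=44.75) > G (175/5=35.00) > B (230/27=8.52) > A (258/37=6.97) > F (104/16=6.50) > H (117/28=4.18) > D (41/17=2.41) > C (30/14=2.14)
Fill: take E (4 @ 179) → take G (5 @ 175) → take B (27 @ 230) → take A (37 @ 258) → take 10/16 of F → 65.00; 83/83 used.
4 item(s) taken whole; one partial (take 10/16 of F).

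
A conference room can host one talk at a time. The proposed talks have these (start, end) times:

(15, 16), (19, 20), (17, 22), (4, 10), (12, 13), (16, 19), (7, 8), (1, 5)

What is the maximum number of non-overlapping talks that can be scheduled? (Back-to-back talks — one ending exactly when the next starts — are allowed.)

By end time: (1,5), (7,8), (4,10), (12,13), (15,16), (16,19), (19,20), (17,22).
Pick (1,5); next start ≥ 5 → (7,8); next start ≥ 8 → (12,13); next start ≥ 13 → (15,16); next start ≥ 16 → (16,19); next start ≥ 19 → (19,20).
Selected 6 talks.

6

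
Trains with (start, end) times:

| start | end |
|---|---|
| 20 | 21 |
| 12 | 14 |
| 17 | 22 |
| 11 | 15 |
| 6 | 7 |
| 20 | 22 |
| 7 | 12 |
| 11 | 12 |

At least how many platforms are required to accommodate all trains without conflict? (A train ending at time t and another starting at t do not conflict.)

3

starts: [6, 7, 11, 11, 12, 17, 20, 20]
ends:   [7, 12, 12, 14, 15, 21, 22, 22]
s6→1 e7→0 s7→1 s11→2 s11→3  — peak 3.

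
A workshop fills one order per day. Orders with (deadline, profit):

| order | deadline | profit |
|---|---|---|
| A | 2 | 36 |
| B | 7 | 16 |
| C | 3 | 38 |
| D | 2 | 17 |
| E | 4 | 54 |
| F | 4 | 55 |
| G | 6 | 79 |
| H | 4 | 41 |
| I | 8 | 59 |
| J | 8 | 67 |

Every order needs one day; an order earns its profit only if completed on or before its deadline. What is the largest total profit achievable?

409

Profit order: G=79 J=67 I=59 F=55 E=54 H=41 C=38 A=36 D=17 B=16
Assign: G→slot 6, J→slot 8, I→slot 7, F→slot 4, E→slot 3, H→slot 2, C→slot 1, A skipped, D skipped, B→slot 5.
Slots: [1:C] [2:H] [3:E] [4:F] [5:B] [6:G] [7:I] [8:J]
Profit = 38 + 41 + 54 + 55 + 16 + 79 + 59 + 67 = 409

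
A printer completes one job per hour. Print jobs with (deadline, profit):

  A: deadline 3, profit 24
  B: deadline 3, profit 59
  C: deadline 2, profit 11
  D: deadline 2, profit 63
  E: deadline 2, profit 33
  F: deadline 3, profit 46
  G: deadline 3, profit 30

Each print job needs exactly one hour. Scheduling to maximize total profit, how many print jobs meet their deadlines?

Profit order: D=63 B=59 F=46 E=33 G=30 A=24 C=11
Assign: D→slot 2, B→slot 3, F→slot 1, E skipped, G skipped, A skipped, C skipped.
Slots: [1:F] [2:D] [3:B]
3 of 7 scheduled.

3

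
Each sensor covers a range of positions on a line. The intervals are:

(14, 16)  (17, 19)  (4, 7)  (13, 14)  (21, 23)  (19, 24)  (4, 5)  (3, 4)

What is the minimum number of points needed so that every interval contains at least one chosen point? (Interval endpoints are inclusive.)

Sort by right endpoint; whenever an interval is uncovered, place a point at its right end.
Sorted: [3,4] [4,5] [4,7] [13,14] [14,16] [17,19] [21,23] [19,24]
{[3,4],[4,5],[4,7]} hit by 4; {[13,14],[14,16]} hit by 14; {[17,19]} hit by 19; {[21,23],[19,24]} hit by 23.
Points: 4, 14, 19, 23 (4 total).

4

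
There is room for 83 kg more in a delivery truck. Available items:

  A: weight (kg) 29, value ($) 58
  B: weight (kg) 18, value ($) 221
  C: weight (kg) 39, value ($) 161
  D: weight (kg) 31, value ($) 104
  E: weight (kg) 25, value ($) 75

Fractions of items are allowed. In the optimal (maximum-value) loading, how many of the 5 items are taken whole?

Order: B (221/18=12.28) > C (161/39=4.13) > D (104/31=3.35) > E (75/25=3.00) > A (58/29=2.00)
Fill: take B (18 @ 221) → take C (39 @ 161) → take 26/31 of D → 87.23; 83/83 used.
2 item(s) taken whole; one partial (take 26/31 of D).

2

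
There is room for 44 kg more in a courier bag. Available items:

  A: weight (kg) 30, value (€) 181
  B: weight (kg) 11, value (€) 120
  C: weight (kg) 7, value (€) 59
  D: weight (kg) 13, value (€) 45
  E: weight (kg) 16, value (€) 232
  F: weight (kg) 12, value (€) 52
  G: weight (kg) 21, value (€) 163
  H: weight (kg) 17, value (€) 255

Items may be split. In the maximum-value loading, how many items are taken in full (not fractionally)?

3

Order: H (255/17=15.00) > E (232/16=14.50) > B (120/11=10.91) > C (59/7=8.43) > G (163/21=7.76) > A (181/30=6.03) > F (52/12=4.33) > D (45/13=3.46)
Fill: take H (17 @ 255) → take E (16 @ 232) → take B (11 @ 120); 44/44 used.
3 item(s) taken whole.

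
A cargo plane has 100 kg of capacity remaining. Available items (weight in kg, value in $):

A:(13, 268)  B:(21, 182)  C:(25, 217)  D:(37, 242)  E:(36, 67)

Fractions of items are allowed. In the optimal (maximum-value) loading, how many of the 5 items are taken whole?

Ratios (sorted): A 20.62, C 8.68, B 8.67, D 6.54, E 1.86
take A (13 @ 268); take C (25 @ 217); take B (21 @ 182); take D (37 @ 242); take 4/36 of E → 7.44. Capacity used 100/100.
4 item(s) taken whole; one partial (take 4/36 of E).

4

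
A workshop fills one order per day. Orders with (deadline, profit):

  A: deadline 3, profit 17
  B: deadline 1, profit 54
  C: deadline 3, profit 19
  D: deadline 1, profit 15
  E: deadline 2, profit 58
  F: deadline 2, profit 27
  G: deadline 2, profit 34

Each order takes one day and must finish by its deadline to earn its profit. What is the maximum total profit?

Profit order: E=58 B=54 G=34 F=27 C=19 A=17 D=15
Assign: E→slot 2, B→slot 1, G skipped, F skipped, C→slot 3, A skipped, D skipped.
Slots: [1:B] [2:E] [3:C]
Profit = 54 + 58 + 19 = 131

131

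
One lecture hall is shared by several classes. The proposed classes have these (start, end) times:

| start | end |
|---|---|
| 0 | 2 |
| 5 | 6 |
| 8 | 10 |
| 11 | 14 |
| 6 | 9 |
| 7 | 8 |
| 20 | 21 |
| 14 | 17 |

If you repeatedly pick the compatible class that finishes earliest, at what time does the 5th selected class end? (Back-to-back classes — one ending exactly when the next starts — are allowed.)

14

By end time: (0,2), (5,6), (7,8), (6,9), (8,10), (11,14), (14,17), (20,21).
Pick (0,2); next start ≥ 2 → (5,6); next start ≥ 6 → (7,8); next start ≥ 8 → (8,10); next start ≥ 10 → (11,14); next start ≥ 14 → (14,17); next start ≥ 17 → (20,21).
Selected: (0,2) (5,6) (7,8) (8,10) (11,14) (14,17) (20,21)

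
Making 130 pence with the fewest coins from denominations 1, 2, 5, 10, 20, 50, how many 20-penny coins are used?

130 − 2×50→30 − 1×20→10 − 1×10→0
Count of 20: 1

1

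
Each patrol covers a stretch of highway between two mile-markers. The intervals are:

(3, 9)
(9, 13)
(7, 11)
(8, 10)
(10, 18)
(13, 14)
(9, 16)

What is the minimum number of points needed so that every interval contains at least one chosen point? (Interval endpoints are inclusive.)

2

Process intervals by earliest right end; each time one isn't hit yet, stab at its right endpoint.
By right end: [3,9]  [8,10]  [7,11]  [9,13]  [13,14]  [9,16]  [10,18]
[3,9] uncovered → point at 9; [13,14] uncovered → point at 14.
Points: 9, 14 (2 total).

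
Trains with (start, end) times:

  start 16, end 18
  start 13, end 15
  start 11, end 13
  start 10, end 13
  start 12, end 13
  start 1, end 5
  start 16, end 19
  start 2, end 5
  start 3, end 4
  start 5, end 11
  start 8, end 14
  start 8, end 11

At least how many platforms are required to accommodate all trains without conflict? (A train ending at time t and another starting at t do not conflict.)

Count concurrent intervals with a sweep; the peak is the room count.
Events (time:±→running): 1:+→1 2:+→2 3:+→3 4:-→2 5:-→1 5:-→0 5:+→1 8:+→2 8:+→3 10:+→4 … peak 4.

4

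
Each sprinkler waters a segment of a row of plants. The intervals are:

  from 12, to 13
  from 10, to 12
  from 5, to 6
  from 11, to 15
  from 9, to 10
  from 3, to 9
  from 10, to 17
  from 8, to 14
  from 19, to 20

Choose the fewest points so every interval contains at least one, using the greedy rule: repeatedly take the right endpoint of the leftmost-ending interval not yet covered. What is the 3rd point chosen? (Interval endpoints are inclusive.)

13

By right end: [5,6]  [3,9]  [9,10]  [10,12]  [12,13]  [8,14]  [11,15]  [10,17]  [19,20]
[5,6] uncovered → point at 6; [9,10] uncovered → point at 10; [12,13] uncovered → point at 13; [19,20] uncovered → point at 20.
Points: 6, 10, 13, 20 (4 total).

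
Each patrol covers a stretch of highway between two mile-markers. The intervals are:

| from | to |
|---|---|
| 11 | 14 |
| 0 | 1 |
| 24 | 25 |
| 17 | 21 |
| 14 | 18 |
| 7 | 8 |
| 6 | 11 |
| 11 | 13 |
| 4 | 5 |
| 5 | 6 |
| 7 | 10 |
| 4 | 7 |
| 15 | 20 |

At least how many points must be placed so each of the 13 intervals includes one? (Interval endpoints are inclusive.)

6

Sorted: [0,1] [4,5] [5,6] [4,7] [7,8] [7,10] [6,11] [11,13] [11,14] [14,18] [15,20] [17,21] [24,25]
{[0,1]} hit by 1; {[4,5],[5,6],[4,7]} hit by 5; {[7,8],[7,10],[6,11]} hit by 8; {[11,13],[11,14]} hit by 13; {[14,18],[15,20],[17,21]} hit by 18; {[24,25]} hit by 25.
Points: 1, 5, 8, 13, 18, 25 (6 total).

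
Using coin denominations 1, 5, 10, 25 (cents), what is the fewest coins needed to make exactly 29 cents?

Use the largest denomination that fits, subtract, and repeat.
29 = 1×25 + 4×1
Total coins = 1 + 4 = 5

5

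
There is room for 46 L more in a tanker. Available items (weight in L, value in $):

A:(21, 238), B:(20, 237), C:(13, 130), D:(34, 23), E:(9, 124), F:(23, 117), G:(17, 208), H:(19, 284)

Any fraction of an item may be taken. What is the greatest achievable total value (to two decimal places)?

Ratios (sorted): H 14.95, E 13.78, G 12.24, B 11.85, A 11.33, C 10.00, F 5.09, D 0.68
take H (19 @ 284); take E (9 @ 124); take G (17 @ 208); take 1/20 of B → 11.85. Capacity used 46/46.
Total value = 627.85

627.85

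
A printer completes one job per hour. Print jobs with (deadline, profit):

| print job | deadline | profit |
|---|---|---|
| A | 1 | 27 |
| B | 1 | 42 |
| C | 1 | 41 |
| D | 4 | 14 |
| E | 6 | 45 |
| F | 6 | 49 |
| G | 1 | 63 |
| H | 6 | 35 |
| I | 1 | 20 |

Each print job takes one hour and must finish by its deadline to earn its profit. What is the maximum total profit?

206

Take jobs in profit order; each goes to the latest open slot no later than its deadline.
By profit: G(d1,63), F(d6,49), E(d6,45), B(d1,42), C(d1,41), H(d6,35), A(d1,27), I(d1,20), D(d4,14)
G→slot 1; F→slot 6; E→slot 5; B skipped; C skipped; H→slot 4; A skipped; I skipped; D→slot 3.
Profit = 63 + 14 + 35 + 45 + 49 = 206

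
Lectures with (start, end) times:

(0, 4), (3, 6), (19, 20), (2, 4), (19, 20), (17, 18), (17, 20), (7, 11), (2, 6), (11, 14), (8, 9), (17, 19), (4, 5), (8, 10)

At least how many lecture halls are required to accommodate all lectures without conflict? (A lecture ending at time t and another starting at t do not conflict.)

4

The answer is the maximum number of intervals overlapping at any instant.
Events (time:±→running): 0:+→1 2:+→2 2:+→3 3:+→4 … peak 4.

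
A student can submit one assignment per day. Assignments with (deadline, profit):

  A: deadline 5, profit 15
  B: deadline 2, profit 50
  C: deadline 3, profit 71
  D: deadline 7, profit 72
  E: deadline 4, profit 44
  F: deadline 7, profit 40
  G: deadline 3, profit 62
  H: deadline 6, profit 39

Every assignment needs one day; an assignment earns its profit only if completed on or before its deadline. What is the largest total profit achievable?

Sort by profit descending; place each in the latest free slot ≤ its deadline.
By profit: D(d7,72), C(d3,71), G(d3,62), B(d2,50), E(d4,44), F(d7,40), H(d6,39), A(d5,15)
D→slot 7; C→slot 3; G→slot 2; B→slot 1; E→slot 4; F→slot 6; H→slot 5; A skipped.
Profit = 50 + 62 + 71 + 44 + 39 + 40 + 72 = 378

378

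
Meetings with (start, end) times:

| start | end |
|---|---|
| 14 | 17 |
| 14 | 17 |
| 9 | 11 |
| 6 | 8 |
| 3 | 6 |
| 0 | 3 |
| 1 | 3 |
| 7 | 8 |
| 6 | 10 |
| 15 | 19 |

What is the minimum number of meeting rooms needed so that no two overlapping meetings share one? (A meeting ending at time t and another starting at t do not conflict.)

3

Count concurrent intervals with a sweep; the peak is the room count.
Events (time:±→running): 0:+→1 1:+→2 3:-→1 3:-→0 3:+→1 6:-→0 6:+→1 6:+→2 7:+→3 … peak 3.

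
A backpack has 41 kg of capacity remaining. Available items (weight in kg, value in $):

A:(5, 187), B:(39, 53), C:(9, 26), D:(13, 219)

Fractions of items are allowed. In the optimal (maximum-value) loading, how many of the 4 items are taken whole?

Greedy by value/weight ratio, highest first.
Order: A (187/5=37.40) > D (219/13=16.85) > C (26/9=2.89) > B (53/39=1.36)
Fill: take A (5 @ 187) → take D (13 @ 219) → take C (9 @ 26) → take 14/39 of B → 19.03; 41/41 used.
3 item(s) taken whole; one partial (take 14/39 of B).

3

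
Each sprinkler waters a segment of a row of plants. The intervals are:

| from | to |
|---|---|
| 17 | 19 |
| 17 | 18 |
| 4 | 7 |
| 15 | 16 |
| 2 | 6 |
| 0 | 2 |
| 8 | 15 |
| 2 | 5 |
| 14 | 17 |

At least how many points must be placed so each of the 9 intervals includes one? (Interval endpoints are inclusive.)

Sorted: [0,2] [2,5] [2,6] [4,7] [8,15] [15,16] [14,17] [17,18] [17,19]
{[0,2],[2,5],[2,6]} hit by 2; {[4,7]} hit by 7; {[8,15],[15,16],[14,17]} hit by 15; {[17,18],[17,19]} hit by 18.
Points: 2, 7, 15, 18 (4 total).

4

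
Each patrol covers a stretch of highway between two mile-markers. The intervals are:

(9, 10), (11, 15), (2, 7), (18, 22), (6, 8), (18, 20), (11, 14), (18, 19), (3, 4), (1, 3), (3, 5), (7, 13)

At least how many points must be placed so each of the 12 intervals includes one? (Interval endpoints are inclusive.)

Sorted: [1,3] [3,4] [3,5] [2,7] [6,8] [9,10] [7,13] [11,14] [11,15] [18,19] [18,20] [18,22]
{[1,3],[3,4],[3,5],[2,7]} hit by 3; {[6,8]} hit by 8; {[9,10],[7,13]} hit by 10; {[11,14],[11,15]} hit by 14; {[18,19],[18,20],[18,22]} hit by 19.
Points: 3, 8, 10, 14, 19 (5 total).

5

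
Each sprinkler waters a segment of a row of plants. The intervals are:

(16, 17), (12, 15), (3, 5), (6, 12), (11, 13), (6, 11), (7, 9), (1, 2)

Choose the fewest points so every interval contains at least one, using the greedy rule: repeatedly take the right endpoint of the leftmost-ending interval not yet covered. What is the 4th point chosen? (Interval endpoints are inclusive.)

13

By right end: [1,2]  [3,5]  [7,9]  [6,11]  [6,12]  [11,13]  [12,15]  [16,17]
[1,2] uncovered → point at 2; [3,5] uncovered → point at 5; [7,9] uncovered → point at 9; [11,13] uncovered → point at 13; [16,17] uncovered → point at 17.
Points: 2, 5, 9, 13, 17 (5 total).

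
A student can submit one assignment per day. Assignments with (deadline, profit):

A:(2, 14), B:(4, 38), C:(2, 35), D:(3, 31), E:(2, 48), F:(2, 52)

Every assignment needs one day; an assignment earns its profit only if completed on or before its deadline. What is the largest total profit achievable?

Sort by profit descending; place each in the latest free slot ≤ its deadline.
By profit: F(d2,52), E(d2,48), B(d4,38), C(d2,35), D(d3,31), A(d2,14)
F→slot 2; E→slot 1; B→slot 4; C skipped; D→slot 3; A skipped.
Profit = 48 + 52 + 31 + 38 = 169

169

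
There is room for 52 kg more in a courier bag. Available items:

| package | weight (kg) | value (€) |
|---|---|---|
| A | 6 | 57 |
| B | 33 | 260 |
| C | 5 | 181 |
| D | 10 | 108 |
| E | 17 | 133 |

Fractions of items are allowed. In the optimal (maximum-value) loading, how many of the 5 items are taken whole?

3

Ratios (sorted): C 36.20, D 10.80, A 9.50, B 7.88, E 7.82
take C (5 @ 181); take D (10 @ 108); take A (6 @ 57); take 31/33 of B → 244.24. Capacity used 52/52.
3 item(s) taken whole; one partial (take 31/33 of B).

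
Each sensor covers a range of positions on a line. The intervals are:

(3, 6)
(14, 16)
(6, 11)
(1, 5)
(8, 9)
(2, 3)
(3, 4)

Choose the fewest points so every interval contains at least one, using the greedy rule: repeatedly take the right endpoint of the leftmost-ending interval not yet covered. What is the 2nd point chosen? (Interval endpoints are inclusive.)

9

Sorted: [2,3] [3,4] [1,5] [3,6] [8,9] [6,11] [14,16]
{[2,3],[3,4],[1,5],[3,6]} hit by 3; {[8,9],[6,11]} hit by 9; {[14,16]} hit by 16.
Points: 3, 9, 16 (3 total).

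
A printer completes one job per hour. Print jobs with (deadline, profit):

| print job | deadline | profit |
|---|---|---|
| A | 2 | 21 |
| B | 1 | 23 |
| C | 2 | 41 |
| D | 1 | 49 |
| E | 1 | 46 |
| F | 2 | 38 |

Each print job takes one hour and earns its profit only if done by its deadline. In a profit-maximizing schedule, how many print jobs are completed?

Sort by profit descending; place each in the latest free slot ≤ its deadline.
By profit: D(d1,49), E(d1,46), C(d2,41), F(d2,38), B(d1,23), A(d2,21)
D→slot 1; E skipped; C→slot 2; F skipped; B skipped; A skipped.
2 of 6 scheduled.

2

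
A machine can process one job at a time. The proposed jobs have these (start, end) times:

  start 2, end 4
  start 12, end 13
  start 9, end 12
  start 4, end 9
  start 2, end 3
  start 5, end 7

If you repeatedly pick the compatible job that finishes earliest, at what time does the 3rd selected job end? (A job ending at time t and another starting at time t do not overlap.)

12

Greedy by earliest finish: after sorting by end time, pick each interval compatible with the last pick.
Sorted by end: (2,3)  (2,4)  (5,7)  (4,9)  (9,12)  (12,13)
take (2,3); take (5,7); take (9,12); take (12,13).
Selected: (2,3) (5,7) (9,12) (12,13)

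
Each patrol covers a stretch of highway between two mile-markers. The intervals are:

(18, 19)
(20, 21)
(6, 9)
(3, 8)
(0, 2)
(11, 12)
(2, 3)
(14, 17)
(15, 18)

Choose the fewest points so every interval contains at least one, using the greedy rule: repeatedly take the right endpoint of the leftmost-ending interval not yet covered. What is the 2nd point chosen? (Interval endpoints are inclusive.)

8

Sorted: [0,2] [2,3] [3,8] [6,9] [11,12] [14,17] [15,18] [18,19] [20,21]
{[0,2],[2,3]} hit by 2; {[3,8],[6,9]} hit by 8; {[11,12]} hit by 12; {[14,17],[15,18]} hit by 17; {[18,19]} hit by 19; {[20,21]} hit by 21.
Points: 2, 8, 12, 17, 19, 21 (6 total).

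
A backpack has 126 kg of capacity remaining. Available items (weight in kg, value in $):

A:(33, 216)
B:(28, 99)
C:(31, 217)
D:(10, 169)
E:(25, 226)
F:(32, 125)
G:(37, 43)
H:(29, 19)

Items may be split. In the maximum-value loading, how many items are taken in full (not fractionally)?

4

Ratios (sorted): D 16.90, E 9.04, C 7.00, A 6.55, F 3.91, B 3.54, G 1.16, H 0.66
take D (10 @ 169); take E (25 @ 226); take C (31 @ 217); take A (33 @ 216); take 27/32 of F → 105.47. Capacity used 126/126.
4 item(s) taken whole; one partial (take 27/32 of F).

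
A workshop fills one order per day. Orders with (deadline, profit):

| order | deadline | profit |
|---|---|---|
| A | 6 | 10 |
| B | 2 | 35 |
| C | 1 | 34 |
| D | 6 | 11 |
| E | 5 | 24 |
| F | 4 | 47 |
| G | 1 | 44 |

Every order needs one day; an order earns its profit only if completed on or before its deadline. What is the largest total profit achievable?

Take jobs in profit order; each goes to the latest open slot no later than its deadline.
Profit order: F=47 G=44 B=35 C=34 E=24 D=11 A=10
Assign: F→slot 4, G→slot 1, B→slot 2, C skipped, E→slot 5, D→slot 6, A→slot 3.
Slots: [1:G] [2:B] [3:A] [4:F] [5:E] [6:D]
Profit = 44 + 35 + 10 + 47 + 24 + 11 = 171

171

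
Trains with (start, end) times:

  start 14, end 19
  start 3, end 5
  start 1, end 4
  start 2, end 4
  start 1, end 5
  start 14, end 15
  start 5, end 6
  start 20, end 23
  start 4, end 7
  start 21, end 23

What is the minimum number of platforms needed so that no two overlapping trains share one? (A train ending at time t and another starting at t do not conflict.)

4

The answer is the maximum number of intervals overlapping at any instant.
starts: [1, 1, 2, 3, 4, 5, 14, 14, 20, 21]
ends:   [4, 4, 5, 5, 6, 7, 15, 19, 23, 23]
s1→1 s1→2 s2→3 s3→4  — peak 4.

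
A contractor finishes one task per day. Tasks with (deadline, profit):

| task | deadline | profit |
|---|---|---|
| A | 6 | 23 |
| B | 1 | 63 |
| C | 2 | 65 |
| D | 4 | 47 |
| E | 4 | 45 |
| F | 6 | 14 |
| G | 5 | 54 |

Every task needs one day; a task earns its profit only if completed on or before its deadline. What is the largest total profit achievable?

297

Sort by profit descending; place each in the latest free slot ≤ its deadline.
Profit order: C=65 B=63 G=54 D=47 E=45 A=23 F=14
Assign: C→slot 2, B→slot 1, G→slot 5, D→slot 4, E→slot 3, A→slot 6, F skipped.
Slots: [1:B] [2:C] [3:E] [4:D] [5:G] [6:A]
Profit = 63 + 65 + 45 + 47 + 54 + 23 = 297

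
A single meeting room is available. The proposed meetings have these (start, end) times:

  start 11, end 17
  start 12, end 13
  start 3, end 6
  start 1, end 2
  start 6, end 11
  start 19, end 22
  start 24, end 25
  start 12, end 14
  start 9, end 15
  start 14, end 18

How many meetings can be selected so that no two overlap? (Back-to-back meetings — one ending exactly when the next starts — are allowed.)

Greedy by earliest finish: after sorting by end time, pick each interval compatible with the last pick.
Sorted by end: (1,2)  (3,6)  (6,11)  (12,13)  (12,14)  (9,15)  (11,17)  (14,18)  (19,22)  (24,25)
take (1,2); take (3,6); take (6,11); take (12,13); skip (11,17); take (14,18); take (19,22); take (24,25).
Selected 7 meetings.

7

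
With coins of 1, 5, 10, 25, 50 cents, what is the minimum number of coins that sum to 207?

7

207 − 4×50→7 − 1×5→2 − 2×1→0
Total coins = 4 + 1 + 2 = 7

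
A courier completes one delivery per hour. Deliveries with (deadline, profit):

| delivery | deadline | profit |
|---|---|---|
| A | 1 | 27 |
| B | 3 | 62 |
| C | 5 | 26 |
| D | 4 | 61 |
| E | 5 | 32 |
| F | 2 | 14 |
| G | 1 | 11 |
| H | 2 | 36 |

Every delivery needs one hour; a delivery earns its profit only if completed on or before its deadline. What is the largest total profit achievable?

218

Sort by profit descending; place each in the latest free slot ≤ its deadline.
By profit: B(d3,62), D(d4,61), H(d2,36), E(d5,32), A(d1,27), C(d5,26), F(d2,14), G(d1,11)
B→slot 3; D→slot 4; H→slot 2; E→slot 5; A→slot 1; C skipped; F skipped; G skipped.
Profit = 27 + 36 + 62 + 61 + 32 = 218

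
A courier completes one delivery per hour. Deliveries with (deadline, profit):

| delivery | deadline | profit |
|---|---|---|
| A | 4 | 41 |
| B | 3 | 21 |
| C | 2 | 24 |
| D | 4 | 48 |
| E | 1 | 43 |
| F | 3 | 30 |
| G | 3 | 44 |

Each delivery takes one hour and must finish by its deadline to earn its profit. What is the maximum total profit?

Profit order: D=48 G=44 E=43 A=41 F=30 C=24 B=21
Assign: D→slot 4, G→slot 3, E→slot 1, A→slot 2, F skipped, C skipped, B skipped.
Slots: [1:E] [2:A] [3:G] [4:D]
Profit = 43 + 41 + 44 + 48 = 176

176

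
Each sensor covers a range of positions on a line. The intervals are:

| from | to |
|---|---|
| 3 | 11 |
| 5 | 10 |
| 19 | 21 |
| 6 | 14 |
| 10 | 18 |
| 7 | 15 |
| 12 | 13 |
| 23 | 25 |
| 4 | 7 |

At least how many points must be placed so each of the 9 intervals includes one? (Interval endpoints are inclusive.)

4

By right end: [4,7]  [5,10]  [3,11]  [12,13]  [6,14]  [7,15]  [10,18]  [19,21]  [23,25]
[4,7] uncovered → point at 7; [12,13] uncovered → point at 13; [19,21] uncovered → point at 21; [23,25] uncovered → point at 25.
Points: 7, 13, 21, 25 (4 total).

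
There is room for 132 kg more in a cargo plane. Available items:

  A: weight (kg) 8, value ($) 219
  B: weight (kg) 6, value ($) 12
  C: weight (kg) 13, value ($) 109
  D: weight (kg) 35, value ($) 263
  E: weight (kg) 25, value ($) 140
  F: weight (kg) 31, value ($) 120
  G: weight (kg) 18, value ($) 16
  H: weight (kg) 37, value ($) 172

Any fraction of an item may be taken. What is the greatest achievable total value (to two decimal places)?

Sort by value per unit weight and fill in that order.
Ratios (sorted): A 27.38, C 8.38, D 7.51, E 5.60, H 4.65, F 3.87, B 2.00, G 0.89
take A (8 @ 219); take C (13 @ 109); take D (35 @ 263); take E (25 @ 140); take H (37 @ 172); take 14/31 of F → 54.19. Capacity used 132/132.
Total value = 957.19

957.19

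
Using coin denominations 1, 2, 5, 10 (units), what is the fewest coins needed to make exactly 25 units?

3

Greedy: take as many of the largest coin as possible, then repeat with the remainder.
25 − 2×10→5 − 1×5→0
Total coins = 2 + 1 = 3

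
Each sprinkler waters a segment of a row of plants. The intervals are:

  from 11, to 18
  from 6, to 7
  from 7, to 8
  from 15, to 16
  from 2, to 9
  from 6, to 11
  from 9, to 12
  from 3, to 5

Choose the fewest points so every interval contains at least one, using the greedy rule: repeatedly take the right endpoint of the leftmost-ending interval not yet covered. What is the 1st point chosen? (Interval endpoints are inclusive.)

By right end: [3,5]  [6,7]  [7,8]  [2,9]  [6,11]  [9,12]  [15,16]  [11,18]
[3,5] uncovered → point at 5; [6,7] uncovered → point at 7; [9,12] uncovered → point at 12; [15,16] uncovered → point at 16.
Points: 5, 7, 12, 16 (4 total).

5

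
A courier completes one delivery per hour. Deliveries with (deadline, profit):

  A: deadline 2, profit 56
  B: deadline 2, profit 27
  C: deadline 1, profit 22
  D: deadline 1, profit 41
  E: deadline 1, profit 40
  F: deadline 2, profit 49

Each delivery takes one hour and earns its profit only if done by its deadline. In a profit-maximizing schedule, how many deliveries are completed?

2

Profit order: A=56 F=49 D=41 E=40 B=27 C=22
Assign: A→slot 2, F→slot 1, D skipped, E skipped, B skipped, C skipped.
Slots: [1:F] [2:A]
2 of 6 scheduled.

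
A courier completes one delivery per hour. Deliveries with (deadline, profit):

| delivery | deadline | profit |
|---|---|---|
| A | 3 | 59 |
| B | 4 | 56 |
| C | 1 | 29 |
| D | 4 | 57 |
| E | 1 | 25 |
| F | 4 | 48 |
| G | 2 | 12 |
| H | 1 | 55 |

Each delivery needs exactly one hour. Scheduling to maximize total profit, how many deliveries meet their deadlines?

4

Sort by profit descending; place each in the latest free slot ≤ its deadline.
By profit: A(d3,59), D(d4,57), B(d4,56), H(d1,55), F(d4,48), C(d1,29), E(d1,25), G(d2,12)
A→slot 3; D→slot 4; B→slot 2; H→slot 1; F skipped; C skipped; E skipped; G skipped.
4 of 8 scheduled.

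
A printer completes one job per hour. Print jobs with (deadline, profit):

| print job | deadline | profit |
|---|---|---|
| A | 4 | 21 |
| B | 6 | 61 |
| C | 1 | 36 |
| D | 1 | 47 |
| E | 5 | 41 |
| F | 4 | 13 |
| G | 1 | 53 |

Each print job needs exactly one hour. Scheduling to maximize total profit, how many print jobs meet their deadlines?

By profit: B(d6,61), G(d1,53), D(d1,47), E(d5,41), C(d1,36), A(d4,21), F(d4,13)
B→slot 6; G→slot 1; D skipped; E→slot 5; C skipped; A→slot 4; F→slot 3.
5 of 7 scheduled.

5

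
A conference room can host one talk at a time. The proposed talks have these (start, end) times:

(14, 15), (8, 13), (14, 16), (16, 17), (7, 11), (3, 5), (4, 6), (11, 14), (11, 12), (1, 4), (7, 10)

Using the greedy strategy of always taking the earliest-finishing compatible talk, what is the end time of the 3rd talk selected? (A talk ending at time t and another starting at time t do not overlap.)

10

Order by finish time; keep every interval that doesn't clash with the previous kept one.
Sorted by end: (1,4)  (3,5)  (4,6)  (7,10)  (7,11)  (11,12)  (8,13)  (11,14)  (14,15)  (14,16)  (16,17)
take (1,4); skip (3,5); take (4,6); take (7,10); take (11,12); skip (8,13); skip (11,14); take (14,15); take (16,17).
Selected: (1,4) (4,6) (7,10) (11,12) (14,15) (16,17)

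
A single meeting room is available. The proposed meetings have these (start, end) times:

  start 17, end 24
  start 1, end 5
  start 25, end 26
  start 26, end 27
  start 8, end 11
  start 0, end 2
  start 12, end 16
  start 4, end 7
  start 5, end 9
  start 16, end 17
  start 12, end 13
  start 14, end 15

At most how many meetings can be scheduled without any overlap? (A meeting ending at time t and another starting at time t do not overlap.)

9

By end time: (0,2), (1,5), (4,7), (5,9), (8,11), (12,13), (14,15), (12,16), (16,17), (17,24), (25,26), (26,27).
Pick (0,2); next start ≥ 2 → (4,7); next start ≥ 7 → (8,11); next start ≥ 11 → (12,13); next start ≥ 13 → (14,15); next start ≥ 15 → (16,17); next start ≥ 17 → (17,24); next start ≥ 24 → (25,26); next start ≥ 26 → (26,27).
Selected 9 meetings.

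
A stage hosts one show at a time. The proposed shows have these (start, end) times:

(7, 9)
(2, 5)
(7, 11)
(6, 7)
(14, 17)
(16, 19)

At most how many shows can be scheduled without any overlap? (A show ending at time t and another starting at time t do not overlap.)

4

By end time: (2,5), (6,7), (7,9), (7,11), (14,17), (16,19).
Pick (2,5); next start ≥ 5 → (6,7); next start ≥ 7 → (7,9); next start ≥ 9 → (14,17).
Selected 4 shows.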